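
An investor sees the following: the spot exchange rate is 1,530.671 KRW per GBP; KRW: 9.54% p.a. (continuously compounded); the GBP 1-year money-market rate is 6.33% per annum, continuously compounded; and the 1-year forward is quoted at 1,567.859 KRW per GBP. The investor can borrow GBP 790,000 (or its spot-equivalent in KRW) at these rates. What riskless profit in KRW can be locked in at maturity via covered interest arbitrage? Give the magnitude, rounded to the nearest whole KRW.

KRW 10,725,361

T = 1 year.
Invest the GBP and cover forward: 790,000 × 1.065346395214 × 1567.859 = KRW 1,319,547,217.74.
Convert at spot and invest in KRW: 790,000 × 1530.671 × 1.100098806653 = KRW 1,330,272,578.98.
The quoted forward undervalues GBP, so borrow GBP, convert to KRW at spot, deposit the KRW at 9.54%, and buy GBP forward at 1,567.859 to cover the loan.
Profit = 1,330,272,578.98 − 1,319,547,217.74 = KRW 10,725,361.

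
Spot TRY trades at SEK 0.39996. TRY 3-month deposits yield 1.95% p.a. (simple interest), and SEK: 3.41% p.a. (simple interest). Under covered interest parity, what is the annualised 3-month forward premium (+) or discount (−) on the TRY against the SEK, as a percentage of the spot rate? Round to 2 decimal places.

T = 3/12 years.
CIP forward (SEK per TRY) = 0.39996 × 1.008525/1.004875 = 0.40141277.
Annualised premium = (F − S)/S × (1/T) = (0.40141277 − 0.39996)/0.39996 ÷ (3/12) = 1.45%.

+1.45%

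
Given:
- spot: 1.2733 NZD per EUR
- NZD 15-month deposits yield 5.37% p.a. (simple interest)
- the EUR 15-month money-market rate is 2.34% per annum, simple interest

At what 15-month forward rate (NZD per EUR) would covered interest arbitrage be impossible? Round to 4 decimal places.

T = 15/12 years.
NZD accumulates by 1 + 0.0537×15/12 = 1.067125.
Growth of 1 EUR over T: 1 + 0.0234×15/12 = 1.029250.
CIP: F = S · (grow NZD)/(grow EUR) = 1.2733 × 1.067125/1.029250 = 1.320156 NZD per EUR.

1.3202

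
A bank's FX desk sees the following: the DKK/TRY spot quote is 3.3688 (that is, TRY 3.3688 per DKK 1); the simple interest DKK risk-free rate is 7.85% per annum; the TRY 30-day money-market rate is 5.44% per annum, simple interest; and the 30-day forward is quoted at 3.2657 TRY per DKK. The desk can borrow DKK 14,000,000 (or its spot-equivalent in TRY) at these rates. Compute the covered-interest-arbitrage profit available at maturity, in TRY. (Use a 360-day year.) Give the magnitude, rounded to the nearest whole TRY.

TRY 1,358,123

T = 30/360 years.
Invest the DKK and cover forward: 14,000,000 × 1.0065416667 × 3.2657 = TRY 46,018,883.69.
Convert at spot and invest in TRY: 14,000,000 × 3.3688 × 1.0045333333 = TRY 47,377,006.51.
The quoted forward undervalues DKK, so borrow DKK, convert to TRY at spot, deposit the TRY at 5.44%, and buy DKK forward at 3.2657 to cover the loan.
The gap between the two covered legs is TRY 1,358,123.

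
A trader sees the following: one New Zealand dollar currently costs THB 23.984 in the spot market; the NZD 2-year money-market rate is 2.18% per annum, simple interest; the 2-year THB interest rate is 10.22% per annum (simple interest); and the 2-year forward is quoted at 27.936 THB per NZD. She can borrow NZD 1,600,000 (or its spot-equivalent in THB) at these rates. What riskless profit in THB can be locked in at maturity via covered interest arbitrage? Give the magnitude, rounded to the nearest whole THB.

THB 428,288

T = 2 years.
Keep in NZD, deliver into the forward: 1,600,000·1.043600·27.936 = THB 46,646,415.36.
Swap to THB now, deposit: 1,600,000·23.984·1.204400 = THB 46,218,127.36.
The quoted forward overvalues NZD, so borrow THB, buy NZD at spot, deposit the NZD at 2.18%, and sell the proceeds forward at 27.936.
Profit = 46,646,415.36 − 46,218,127.36 = THB 428,288.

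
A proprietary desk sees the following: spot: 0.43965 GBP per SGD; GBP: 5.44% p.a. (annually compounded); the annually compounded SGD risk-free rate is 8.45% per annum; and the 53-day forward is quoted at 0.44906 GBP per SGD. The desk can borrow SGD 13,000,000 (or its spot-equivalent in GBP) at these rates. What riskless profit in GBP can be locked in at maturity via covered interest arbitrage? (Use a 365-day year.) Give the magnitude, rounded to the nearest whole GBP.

GBP 147,368

T = 53/365 years.
Invest the SGD and cover forward: 13,000,000 × 1.011848576 × 0.44906 = GBP 5,906,949.38.
Convert at spot and invest in GBP: 13,000,000 × 0.43965 × 1.007721466 = GBP 5,759,581.65.
The quoted forward overvalues SGD, so borrow GBP, buy SGD at spot, deposit the SGD at 8.45%, and sell the proceeds forward at 0.44906.
Arbitrage profit = |5,906,949.38 − 5,759,581.65| = GBP 147,368.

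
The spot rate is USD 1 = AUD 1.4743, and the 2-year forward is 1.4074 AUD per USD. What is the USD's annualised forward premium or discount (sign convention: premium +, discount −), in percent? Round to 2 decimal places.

-2.27%

T = 2 years.
Period premium: (1.4074 − 1.4743)/1.4743 = -0.0453775.
×(1/T) gives -2.27% p.a.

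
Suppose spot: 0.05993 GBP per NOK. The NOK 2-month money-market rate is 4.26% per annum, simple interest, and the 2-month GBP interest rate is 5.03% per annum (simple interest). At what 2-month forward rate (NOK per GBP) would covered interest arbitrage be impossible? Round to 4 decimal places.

T = 2/12 years.
Growth of 1 GBP over T: 1 + 0.0503×2/12 = 1.00838333.
NOK growth factor: 1 + 0.0426×2/12 = 1.007100.
So F = 0.05993 × 1.00838333 / 1.007100 = 0.060006368 (GBP/NOK).
Invert for NOK per GBP: 1 / 0.060006368 = 16.6649.

16.6649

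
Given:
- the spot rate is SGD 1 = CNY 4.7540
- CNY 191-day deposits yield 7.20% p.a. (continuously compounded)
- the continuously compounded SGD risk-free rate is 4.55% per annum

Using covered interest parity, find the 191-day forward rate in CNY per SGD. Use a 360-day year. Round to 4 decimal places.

T = 191/360 years.
CNY growth factor: e^(0.0720×191/360) = 1.038939.
SGD growth factor: e^(0.0455×191/360) = 1.024434.
Forward (CNY per SGD) = 4.754 × 1.038939 / 1.024434 = 4.821312.

4.8213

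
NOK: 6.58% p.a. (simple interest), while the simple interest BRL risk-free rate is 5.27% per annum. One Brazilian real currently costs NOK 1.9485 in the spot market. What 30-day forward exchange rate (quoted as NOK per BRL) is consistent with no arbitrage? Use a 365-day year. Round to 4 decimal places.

1.9506

T = 30/365 years.
Growth of 1 NOK over T: 1 + 0.0658×30/365 = 1.0054082.
BRL accumulates by 1 + 0.0527×30/365 = 1.0043315.
CIP: F = S · (grow NOK)/(grow BRL) = 1.9485 × 1.0054082/1.0043315 = 1.950589 NOK per BRL.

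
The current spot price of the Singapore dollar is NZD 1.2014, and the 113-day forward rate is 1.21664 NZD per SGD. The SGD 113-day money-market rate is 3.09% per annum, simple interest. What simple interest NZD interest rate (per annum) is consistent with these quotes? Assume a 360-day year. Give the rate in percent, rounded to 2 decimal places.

7.17%

T = 113/360 years.
F/S = 1.21664/1.2014 = 1.0126852 = (growth of NZD) / (growth of SGD).
SGD growth factor: 1 + 0.0309×113/360 = 1.0096992.
That pins the NZD growth at 1.0225074.
(1.0225074 − 1)/T = 0.071705, i.e. 7.17%.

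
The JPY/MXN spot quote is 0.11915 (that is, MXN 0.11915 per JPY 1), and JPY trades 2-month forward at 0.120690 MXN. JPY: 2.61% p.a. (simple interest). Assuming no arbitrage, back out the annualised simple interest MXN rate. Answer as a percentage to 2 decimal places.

10.40%

T = 2/12 years.
By CIP, F/S equals the MXN-to-JPY growth ratio: 0.12069/0.11915 = 1.0129249.
JPY growth factor: 1 + 0.0261×2/12 = 1.004350.
So the MXN growth factor = 1.0173311.
(1.0173311 − 1)/T = 0.103987, i.e. 10.40%.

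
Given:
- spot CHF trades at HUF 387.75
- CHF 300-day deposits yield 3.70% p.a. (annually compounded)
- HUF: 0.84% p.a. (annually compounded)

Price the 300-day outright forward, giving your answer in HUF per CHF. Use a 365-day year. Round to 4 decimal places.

378.9386

T = 300/365 years.
HUF accumulates by (1 + 0.0084)^(300/365) = 1.006898963.
CHF accumulates by (1 + 0.0370)^(300/365) = 1.030312196.
CIP: F = S · (grow HUF)/(grow CHF) = 387.75 × 1.006898963/1.030312196 = 378.938611 HUF per CHF.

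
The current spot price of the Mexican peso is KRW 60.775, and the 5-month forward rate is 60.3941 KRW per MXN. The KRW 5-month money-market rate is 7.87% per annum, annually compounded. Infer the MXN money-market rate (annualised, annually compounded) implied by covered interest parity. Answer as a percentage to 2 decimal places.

9.51%

T = 5/12 years.
By CIP, F/S equals the KRW-to-MXN growth ratio: 60.3941/60.775 = 0.9937326.
The KRW side grows by (1 + 0.0787)^(5/12) = 1.0320687.
That pins the MXN growth at 1.0385779.
r = 1.0385779^(12/5) − 1 = 0.095100 → 9.51%.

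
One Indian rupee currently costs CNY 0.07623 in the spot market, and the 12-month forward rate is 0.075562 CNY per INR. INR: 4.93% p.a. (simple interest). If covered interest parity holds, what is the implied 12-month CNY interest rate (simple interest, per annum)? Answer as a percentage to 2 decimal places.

4.01%

T = 1 year.
By CIP, F/S equals the CNY-to-INR growth ratio: 0.075562/0.07623 = 0.9912370.
The INR side grows by 1 + 0.0493×1 = 1.049300.
So the CNY growth factor = 1.040105.
r = (1.040105 − 1)/1 = 0.040105 → 4.01%.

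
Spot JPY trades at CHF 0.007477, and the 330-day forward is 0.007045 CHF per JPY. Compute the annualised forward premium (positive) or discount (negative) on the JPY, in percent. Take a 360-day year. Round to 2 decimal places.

T = 330/360 years.
JPY trades forward at -5.77772% vs spot over the period.
×(1/T) gives -6.30% p.a.

-6.30%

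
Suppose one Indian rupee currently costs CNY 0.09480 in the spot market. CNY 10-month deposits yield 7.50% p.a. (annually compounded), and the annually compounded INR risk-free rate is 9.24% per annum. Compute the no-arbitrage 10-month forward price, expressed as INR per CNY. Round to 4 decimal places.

T = 10/12 years.
CNY growth factor: (1 + 0.0750)^(10/12) = 1.06212033.
Growth of 1 INR over T: (1 + 0.0924)^(10/12) = 1.0764274.
CIP: F = S · (grow CNY)/(grow INR) = 0.0948 × 1.06212033/1.0764274 = 0.093539989 CNY per INR.
Quoted the other way: 1/0.093539989 = 10.6906 INR per CNY.

10.6906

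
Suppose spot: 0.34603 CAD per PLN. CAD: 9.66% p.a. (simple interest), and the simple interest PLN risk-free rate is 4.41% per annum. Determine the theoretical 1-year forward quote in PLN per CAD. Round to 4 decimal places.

T = 1 year.
Growth of 1 CAD over T: 1 + 0.0966×1 = 1.096600.
PLN growth factor: 1 + 0.0441×1 = 1.044100.
Forward (CAD per PLN) = 0.34603 × 1.096600 / 1.044100 = 0.3634293.
Invert for PLN per CAD: 1 / 0.3634293 = 2.7516.

2.7516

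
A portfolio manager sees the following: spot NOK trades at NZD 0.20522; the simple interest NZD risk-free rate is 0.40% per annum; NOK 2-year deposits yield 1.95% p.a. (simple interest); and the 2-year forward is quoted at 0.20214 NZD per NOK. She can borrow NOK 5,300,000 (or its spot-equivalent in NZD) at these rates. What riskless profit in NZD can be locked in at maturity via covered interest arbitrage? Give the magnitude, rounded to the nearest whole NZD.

T = 2 years.
Invest the NOK and cover forward: 5,300,000 × 1.039000 × 0.20214 = NZD 1,113,124.34.
Convert at spot and invest in NZD: 5,300,000 × 0.20522 × 1.008000 = NZD 1,096,367.33.
The quoted forward overvalues NOK, so borrow NZD, buy NOK at spot, deposit the NOK at 1.95%, and sell the proceeds forward at 0.20214.
Arbitrage profit = |1,113,124.34 − 1,096,367.33| = NZD 16,757.

NZD 16,757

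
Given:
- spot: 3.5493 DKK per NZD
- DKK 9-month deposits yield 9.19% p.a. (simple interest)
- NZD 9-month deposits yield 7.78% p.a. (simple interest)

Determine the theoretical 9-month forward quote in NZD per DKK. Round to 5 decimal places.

T = 9/12 years.
Growth of 1 DKK over T: 1 + 0.0919×9/12 = 1.068925.
NZD accumulates by 1 + 0.0778×9/12 = 1.058350.
Forward (DKK per NZD) = 3.5493 × 1.068925 / 1.058350 = 3.584764.
Invert for NZD per DKK: 1 / 3.584764 = 0.27896.

0.27896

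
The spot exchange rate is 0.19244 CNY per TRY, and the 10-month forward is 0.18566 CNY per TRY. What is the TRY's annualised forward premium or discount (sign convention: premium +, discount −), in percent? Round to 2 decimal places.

-4.23%

T = 10/12 years.
Period premium: (0.18566 − 0.19244)/0.19244 = -0.0352318.
Annualise by dividing by T: -0.0352318 / (10/12) = -0.042278 → -4.23%.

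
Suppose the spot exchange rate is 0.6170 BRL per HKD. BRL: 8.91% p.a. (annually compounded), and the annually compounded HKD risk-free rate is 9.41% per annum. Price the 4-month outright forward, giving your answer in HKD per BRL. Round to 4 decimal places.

T = 4/12 years.
BRL accumulates by (1 + 0.0891)^(4/12) = 1.0288591.
Growth of 1 HKD over T: (1 + 0.0941)^(4/12) = 1.0304312.
CIP: F = S · (grow BRL)/(grow HKD) = 0.617 × 1.0288591/1.0304312 = 0.6160587 BRL per HKD.
Quoted the other way: 1/0.6160587 = 1.6232 HKD per BRL.

1.6232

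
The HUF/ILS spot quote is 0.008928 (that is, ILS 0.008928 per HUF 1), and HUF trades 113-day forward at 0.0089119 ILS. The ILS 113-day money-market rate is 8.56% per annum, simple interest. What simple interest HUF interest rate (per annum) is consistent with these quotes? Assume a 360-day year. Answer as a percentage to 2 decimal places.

T = 113/360 years.
By CIP, F/S equals the ILS-to-HUF growth ratio: 0.0089119/0.008928 = 0.9981967.
The ILS side grows by 1 + 0.0856×113/360 = 1.0268689.
Hence g_HUF = 1.028724.
(1.028724 − 1)/T = 0.091510, i.e. 9.15%.

9.15%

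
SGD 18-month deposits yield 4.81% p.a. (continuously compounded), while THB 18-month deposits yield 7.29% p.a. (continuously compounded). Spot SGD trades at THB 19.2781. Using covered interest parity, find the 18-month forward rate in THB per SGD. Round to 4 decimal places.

20.0088

T = 18/12 years.
Growth of 1 THB over T: e^(0.0729×18/12) = 1.11555273.
SGD accumulates by e^(0.0481×18/12) = 1.07481655.
So F = 19.2781 × 1.11555273 / 1.07481655 = 20.008751 (THB/SGD).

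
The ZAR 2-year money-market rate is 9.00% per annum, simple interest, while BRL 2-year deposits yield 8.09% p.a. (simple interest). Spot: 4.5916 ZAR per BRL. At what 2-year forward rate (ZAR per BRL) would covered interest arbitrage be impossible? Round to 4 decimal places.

T = 2 years.
ZAR growth factor: 1 + 0.0900×2 = 1.180000.
BRL accumulates by 1 + 0.0809×2 = 1.161800.
Forward (ZAR per BRL) = 4.5916 × 1.180000 / 1.161800 = 4.663529.

4.6635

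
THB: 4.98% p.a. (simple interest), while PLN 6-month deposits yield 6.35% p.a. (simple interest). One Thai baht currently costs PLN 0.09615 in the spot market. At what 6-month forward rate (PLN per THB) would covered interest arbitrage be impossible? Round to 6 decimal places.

0.096793

T = 6/12 years.
PLN growth factor: 1 + 0.0635×6/12 = 1.031750.
THB accumulates by 1 + 0.0498×6/12 = 1.024900.
So F = 0.09615 × 1.031750 / 1.024900 = 0.09679263 (PLN/THB).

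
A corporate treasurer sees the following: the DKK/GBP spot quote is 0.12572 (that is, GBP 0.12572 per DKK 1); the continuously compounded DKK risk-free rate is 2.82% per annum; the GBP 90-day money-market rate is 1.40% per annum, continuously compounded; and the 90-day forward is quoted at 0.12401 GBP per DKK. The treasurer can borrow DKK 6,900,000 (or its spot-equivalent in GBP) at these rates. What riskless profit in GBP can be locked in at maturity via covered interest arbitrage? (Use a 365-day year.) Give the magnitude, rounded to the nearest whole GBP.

T = 90/365 years.
Invest the DKK and cover forward: 6,900,000 × 1.00697766 × 0.12401 = GBP 861,639.57.
Convert at spot and invest in GBP: 6,900,000 × 0.12572 × 1.00345802 = GBP 870,467.72.
The quoted forward undervalues DKK, so borrow DKK, convert to GBP at spot, deposit the GBP at 1.40%, and buy DKK forward at 0.12401 to cover the loan.
The gap between the two covered legs is GBP 8,828.

GBP 8,828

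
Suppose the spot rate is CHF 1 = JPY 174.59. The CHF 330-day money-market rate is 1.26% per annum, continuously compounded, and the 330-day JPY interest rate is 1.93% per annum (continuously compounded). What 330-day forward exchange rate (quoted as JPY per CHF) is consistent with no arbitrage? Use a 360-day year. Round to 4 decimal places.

175.6656

T = 330/360 years.
JPY growth factor: e^(0.0193×330/360) = 1.017849091.
CHF growth factor: e^(0.0126×330/360) = 1.011616959.
Forward (JPY per CHF) = 174.59 × 1.017849091 / 1.011616959 = 175.665573.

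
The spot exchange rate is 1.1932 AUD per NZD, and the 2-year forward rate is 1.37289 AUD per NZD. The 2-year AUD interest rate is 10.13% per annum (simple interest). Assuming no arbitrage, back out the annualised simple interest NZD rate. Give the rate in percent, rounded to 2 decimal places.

2.26%

T = 2 years.
CIP gives F = S · g_AUD/g_NZD, so g_AUD/g_NZD = 1.37289/1.1932 = 1.1505950.
AUD growth factor: 1 + 0.1013×2 = 1.202600.
That pins the NZD growth at 1.0451984.
(1.0451984 − 1)/T = 0.022599, i.e. 2.26%.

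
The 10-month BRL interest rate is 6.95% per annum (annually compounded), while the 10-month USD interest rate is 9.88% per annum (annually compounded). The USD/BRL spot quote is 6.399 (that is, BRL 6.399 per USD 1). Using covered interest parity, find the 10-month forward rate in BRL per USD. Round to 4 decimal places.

6.2565

T = 10/12 years.
BRL accumulates by (1 + 0.0695)^(10/12) = 1.057590.
USD growth factor: (1 + 0.0988)^(10/12) = 1.0816802.
Forward (BRL per USD) = 6.399 × 1.057590 / 1.0816802 = 6.256487.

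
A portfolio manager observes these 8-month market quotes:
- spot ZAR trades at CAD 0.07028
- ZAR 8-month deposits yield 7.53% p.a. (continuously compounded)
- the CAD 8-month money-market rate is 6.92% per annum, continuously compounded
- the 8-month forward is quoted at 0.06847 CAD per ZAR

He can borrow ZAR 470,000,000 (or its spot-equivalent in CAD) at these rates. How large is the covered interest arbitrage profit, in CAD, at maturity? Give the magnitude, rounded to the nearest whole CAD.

T = 8/12 years.
Invest the ZAR and cover forward: 470,000,000 × 1.0514813716 × 0.06847 = CAD 33,837,616.87.
Convert at spot and invest in CAD: 470,000,000 × 0.07028 × 1.0472140302 = CAD 34,591,154.96.
The quoted forward undervalues ZAR, so borrow ZAR, convert to CAD at spot, deposit the CAD at 6.92%, and buy ZAR forward at 0.06847 to cover the loan.
Arbitrage profit = |33,837,616.87 − 34,591,154.96| = CAD 753,538.

CAD 753,538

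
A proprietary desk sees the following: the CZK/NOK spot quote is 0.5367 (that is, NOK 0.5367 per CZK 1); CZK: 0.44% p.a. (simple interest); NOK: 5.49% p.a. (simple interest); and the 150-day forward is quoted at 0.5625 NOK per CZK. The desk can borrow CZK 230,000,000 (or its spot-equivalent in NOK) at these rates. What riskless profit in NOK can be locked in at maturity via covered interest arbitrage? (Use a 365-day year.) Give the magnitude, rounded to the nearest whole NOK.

T = 150/365 years.
Invest the CZK and cover forward: 230,000,000 × 1.00180821918 × 0.5625 = NOK 129,608,938.36.
Convert at spot and invest in NOK: 230,000,000 × 0.5367 × 1.02256164384 = NOK 126,226,031.88.
The quoted forward overvalues CZK, so borrow NOK, buy CZK at spot, deposit the CZK at 0.44%, and sell the proceeds forward at 0.5625.
Profit = 129,608,938.36 − 126,226,031.88 = NOK 3,382,906.

NOK 3,382,906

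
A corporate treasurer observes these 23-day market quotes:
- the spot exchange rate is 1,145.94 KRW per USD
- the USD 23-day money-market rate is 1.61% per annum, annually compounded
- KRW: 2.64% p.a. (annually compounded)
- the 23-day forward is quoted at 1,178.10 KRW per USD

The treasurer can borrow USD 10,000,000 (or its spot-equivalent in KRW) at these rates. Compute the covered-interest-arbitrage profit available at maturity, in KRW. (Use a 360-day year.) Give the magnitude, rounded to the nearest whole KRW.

KRW 314,534,339

T = 23/360 years.
Route A — deposit USD, sell forward: 10,000,000 × 1.001020939412 × 1178.10 = KRW 11,793,027,687.21.
Route B — convert at spot, deposit KRW: 10,000,000 × 1145.94 × 1.001666173442 = KRW 11,478,493,347.94.
The quoted forward overvalues USD, so borrow KRW, buy USD at spot, deposit the USD at 1.61%, and sell the proceeds forward at 1,178.10.
Profit = 11,793,027,687.21 − 11,478,493,347.94 = KRW 314,534,339.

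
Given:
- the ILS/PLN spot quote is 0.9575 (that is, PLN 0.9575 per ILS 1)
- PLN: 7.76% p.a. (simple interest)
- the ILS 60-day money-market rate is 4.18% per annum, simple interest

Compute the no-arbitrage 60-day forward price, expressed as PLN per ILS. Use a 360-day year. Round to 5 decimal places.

0.96317

T = 60/360 years.
Growth of 1 PLN over T: 1 + 0.0776×60/360 = 1.0129333.
ILS growth factor: 1 + 0.0418×60/360 = 1.0069667.
Forward (PLN per ILS) = 0.9575 × 1.0129333 / 1.0069667 = 0.9631735.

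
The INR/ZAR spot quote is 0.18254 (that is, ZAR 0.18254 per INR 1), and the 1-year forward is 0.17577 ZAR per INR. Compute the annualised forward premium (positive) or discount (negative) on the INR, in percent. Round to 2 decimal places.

T = 1 year.
Period premium: (0.17577 − 0.18254)/0.18254 = -0.0370878.
×(1/T) gives -3.71% p.a.

-3.71%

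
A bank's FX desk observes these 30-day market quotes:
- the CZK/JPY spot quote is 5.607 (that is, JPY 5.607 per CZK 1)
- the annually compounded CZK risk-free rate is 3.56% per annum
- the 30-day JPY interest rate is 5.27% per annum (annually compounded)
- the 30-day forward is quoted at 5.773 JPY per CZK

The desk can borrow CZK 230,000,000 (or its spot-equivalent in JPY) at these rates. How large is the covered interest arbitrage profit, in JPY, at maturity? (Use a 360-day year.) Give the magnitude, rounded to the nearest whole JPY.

JPY 36,525,087

T = 30/360 years.
Invest the CZK and cover forward: 230,000,000 × 1.002919333721 × 5.773 = JPY 1,331,666,262.12.
Convert at spot and invest in JPY: 230,000,000 × 5.607 × 1.00428902936 = JPY 1,295,141,175.15.
The quoted forward overvalues CZK, so borrow JPY, buy CZK at spot, deposit the CZK at 3.56%, and sell the proceeds forward at 5.773.
The gap between the two covered legs is JPY 36,525,087.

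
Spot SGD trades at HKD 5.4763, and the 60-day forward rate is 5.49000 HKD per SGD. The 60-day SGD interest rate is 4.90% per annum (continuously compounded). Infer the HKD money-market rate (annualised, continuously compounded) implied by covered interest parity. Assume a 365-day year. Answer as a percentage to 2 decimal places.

T = 60/365 years.
CIP gives F = S · g_HKD/g_SGD, so g_HKD/g_SGD = 5.49/5.4763 = 1.0025017.
The SGD side grows by e^(0.0490×60/365) = 1.0080873.
So the HKD growth factor = 1.0106092.
r = ln(1.0106092)/(60/365) = 0.064199 → 6.42%.

6.42%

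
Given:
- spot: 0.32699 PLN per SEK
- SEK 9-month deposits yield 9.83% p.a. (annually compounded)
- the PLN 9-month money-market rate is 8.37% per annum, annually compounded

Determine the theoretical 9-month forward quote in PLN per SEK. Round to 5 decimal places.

T = 9/12 years.
Growth of 1 PLN over T: (1 + 0.0837)^(9/12) = 1.0621401.
Growth of 1 SEK over T: (1 + 0.0983)^(9/12) = 1.0728543.
CIP: F = S · (grow PLN)/(grow SEK) = 0.32699 × 1.0621401/1.0728543 = 0.3237245 PLN per SEK.

0.32372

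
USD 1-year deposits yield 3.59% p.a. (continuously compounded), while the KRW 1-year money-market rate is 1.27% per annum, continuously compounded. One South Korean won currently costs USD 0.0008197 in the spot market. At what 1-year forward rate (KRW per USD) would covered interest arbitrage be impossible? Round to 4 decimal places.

1191.9813

T = 1 year.
USD growth factor: e^(0.0359×1) = 1.0365521861.
KRW growth factor: e^(0.0127×1) = 1.0127809875.
So F = 0.0008197 × 1.0365521861 / 1.0127809875 = 0.0008389393536 (USD/KRW).
Invert for KRW per USD: 1 / 0.0008389393536 = 1191.9813.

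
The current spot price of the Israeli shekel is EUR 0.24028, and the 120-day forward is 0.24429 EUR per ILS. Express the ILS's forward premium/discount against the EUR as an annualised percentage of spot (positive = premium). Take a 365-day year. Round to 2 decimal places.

+5.08%

T = 120/365 years.
Period premium: (0.24429 − 0.24028)/0.24028 = 0.0166889.
Annualise by dividing by T: 0.0166889 / (120/365) = 0.050762 → 5.08%.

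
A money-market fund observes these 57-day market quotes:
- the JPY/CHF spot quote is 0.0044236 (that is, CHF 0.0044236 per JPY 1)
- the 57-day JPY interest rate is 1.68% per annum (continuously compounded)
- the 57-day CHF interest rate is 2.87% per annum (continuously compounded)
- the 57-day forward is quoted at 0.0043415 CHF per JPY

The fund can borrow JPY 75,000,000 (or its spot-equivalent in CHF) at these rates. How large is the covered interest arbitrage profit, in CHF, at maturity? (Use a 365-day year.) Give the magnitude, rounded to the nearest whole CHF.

T = 57/365 years.
Keep in JPY, deliver into the forward: 75,000,000·1.00262701·0.0043415 = CHF 326,467.89.
Swap to CHF now, deposit: 75,000,000·0.0044236·1.00449198 = CHF 333,260.30.
The quoted forward undervalues JPY, so borrow JPY, convert to CHF at spot, deposit the CHF at 2.87%, and buy JPY forward at 0.0043415 to cover the loan.
Profit = 333,260.30 − 326,467.89 = CHF 6,792.

CHF 6,792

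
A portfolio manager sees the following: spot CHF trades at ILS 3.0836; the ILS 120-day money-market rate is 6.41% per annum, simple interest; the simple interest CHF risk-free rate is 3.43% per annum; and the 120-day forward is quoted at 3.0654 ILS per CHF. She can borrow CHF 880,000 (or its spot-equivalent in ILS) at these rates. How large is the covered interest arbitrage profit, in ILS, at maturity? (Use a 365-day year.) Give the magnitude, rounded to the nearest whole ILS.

T = 120/365 years.
Invest the CHF and cover forward: 880,000 × 1.011276712 × 3.0654 = ILS 2,727,971.52.
Convert at spot and invest in ILS: 880,000 × 3.0836 × 1.021073973 = ILS 2,770,753.66.
The quoted forward undervalues CHF, so borrow CHF, convert to ILS at spot, deposit the ILS at 6.41%, and buy CHF forward at 3.0654 to cover the loan.
Profit = 2,770,753.66 − 2,727,971.52 = ILS 42,782.

ILS 42,782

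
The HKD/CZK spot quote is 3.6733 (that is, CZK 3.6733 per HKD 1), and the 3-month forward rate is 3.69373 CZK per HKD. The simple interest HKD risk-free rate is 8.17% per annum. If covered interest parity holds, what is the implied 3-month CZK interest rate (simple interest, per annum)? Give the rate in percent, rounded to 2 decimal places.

10.44%

T = 3/12 years.
F/S = 3.69373/3.6733 = 1.0055618 = (growth of CZK) / (growth of HKD).
The HKD side grows by 1 + 0.0817×3/12 = 1.020425.
That pins the CZK growth at 1.0261004.
(1.0261004 − 1)/T = 0.104402, i.e. 10.44%.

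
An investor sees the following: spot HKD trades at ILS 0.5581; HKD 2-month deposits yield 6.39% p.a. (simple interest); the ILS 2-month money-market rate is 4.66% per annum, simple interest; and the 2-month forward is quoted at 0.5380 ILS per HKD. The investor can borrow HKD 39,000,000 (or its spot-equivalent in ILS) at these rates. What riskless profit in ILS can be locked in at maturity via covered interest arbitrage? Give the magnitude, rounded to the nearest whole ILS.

T = 2/12 years.
Keep in HKD, deliver into the forward: 39,000,000·1.010650·0.5380 = ILS 21,205,458.30.
Swap to ILS now, deposit: 39,000,000·0.5581·1.0077666667 = ILS 21,934,948.49.
The quoted forward undervalues HKD, so borrow HKD, convert to ILS at spot, deposit the ILS at 4.66%, and buy HKD forward at 0.5380 to cover the loan.
Arbitrage profit = |21,205,458.30 − 21,934,948.49| = ILS 729,490.

ILS 729,490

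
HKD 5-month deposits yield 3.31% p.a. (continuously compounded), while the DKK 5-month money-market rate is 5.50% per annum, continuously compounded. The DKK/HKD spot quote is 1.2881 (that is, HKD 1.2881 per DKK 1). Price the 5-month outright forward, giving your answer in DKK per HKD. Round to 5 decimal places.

0.78345

T = 5/12 years.
HKD accumulates by e^(0.0331×5/12) = 1.0138872.
Growth of 1 DKK over T: e^(0.0550×5/12) = 1.0231813.
So F = 1.2881 × 1.0138872 / 1.0231813 = 1.276400 (HKD/DKK).
Quoted the other way: 1/1.276400 = 0.78345 DKK per HKD.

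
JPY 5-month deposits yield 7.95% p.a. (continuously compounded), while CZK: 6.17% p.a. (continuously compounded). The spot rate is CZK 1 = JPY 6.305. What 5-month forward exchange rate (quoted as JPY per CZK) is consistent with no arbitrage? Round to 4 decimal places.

6.3519

T = 5/12 years.
JPY growth factor: e^(0.0795×5/12) = 1.0336797.
CZK accumulates by e^(0.0617×5/12) = 1.0260416.
Forward (JPY per CZK) = 6.305 × 1.0336797 / 1.0260416 = 6.351936.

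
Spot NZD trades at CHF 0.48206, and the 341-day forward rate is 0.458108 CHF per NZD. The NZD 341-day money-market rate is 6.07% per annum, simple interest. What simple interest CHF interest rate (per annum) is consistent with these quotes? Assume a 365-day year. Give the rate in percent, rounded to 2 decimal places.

T = 341/365 years.
CIP gives F = S · g_CHF/g_NZD, so g_CHF/g_NZD = 0.458108/0.48206 = 0.9503132.
NZD growth factor: 1 + 0.0607×341/365 = 1.0567088.
So the CHF growth factor = 1.0042043.
r = (1.0042043 − 1)/(341/365) = 0.004500 → 0.45%.

0.45%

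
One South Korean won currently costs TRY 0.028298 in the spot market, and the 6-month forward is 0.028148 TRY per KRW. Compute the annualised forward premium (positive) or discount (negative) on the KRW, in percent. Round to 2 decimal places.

-1.06%

T = 6/12 years.
(F − S)/S = (0.028148 − 0.028298)/0.028298 = -0.0053007.
Per annum: -0.0053007 / (6/12) = -0.010601 = -1.06%.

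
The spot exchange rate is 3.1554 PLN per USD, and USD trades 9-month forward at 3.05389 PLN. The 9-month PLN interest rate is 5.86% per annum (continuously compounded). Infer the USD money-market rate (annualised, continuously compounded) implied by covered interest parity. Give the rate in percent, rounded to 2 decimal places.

10.22%

T = 9/12 years.
By CIP, F/S equals the PLN-to-USD growth ratio: 3.05389/3.1554 = 0.9678298.
PLN growth factor: e^(0.0586×9/12) = 1.0449301.
That pins the USD growth at 1.0796631.
Take logs: ln 1.0796631 / (9/12) = 0.102199, so 10.22%.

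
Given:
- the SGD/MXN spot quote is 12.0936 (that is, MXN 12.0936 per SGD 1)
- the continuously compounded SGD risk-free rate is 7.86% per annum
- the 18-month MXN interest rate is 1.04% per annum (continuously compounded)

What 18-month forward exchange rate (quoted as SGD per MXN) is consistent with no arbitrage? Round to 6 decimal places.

0.091595

T = 18/12 years.
Growth of 1 MXN over T: e^(0.0104×18/12) = 1.0157223.
SGD accumulates by e^(0.0786×18/12) = 1.1251316.
CIP: F = S · (grow MXN)/(grow SGD) = 12.0936 × 1.0157223/1.1251316 = 10.91760 MXN per SGD.
Quoted the other way: 1/10.91760 = 0.091595 SGD per MXN.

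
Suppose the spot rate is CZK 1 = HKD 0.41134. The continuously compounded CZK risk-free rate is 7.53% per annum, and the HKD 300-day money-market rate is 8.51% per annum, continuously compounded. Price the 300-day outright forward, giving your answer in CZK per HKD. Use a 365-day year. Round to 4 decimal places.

T = 300/365 years.
HKD growth factor: e^(0.0851×300/365) = 1.0724494.
CZK growth factor: e^(0.0753×300/365) = 1.0638458.
So F = 0.41134 × 1.0724494 / 1.0638458 = 0.4146666 (HKD/CZK).
Quoted the other way: 1/0.4146666 = 2.4116 CZK per HKD.

2.4116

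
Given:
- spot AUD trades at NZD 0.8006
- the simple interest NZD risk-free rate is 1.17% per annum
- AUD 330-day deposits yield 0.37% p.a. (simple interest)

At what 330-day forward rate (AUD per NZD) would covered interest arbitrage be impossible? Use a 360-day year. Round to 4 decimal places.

1.2400

T = 330/360 years.
NZD accumulates by 1 + 0.0117×330/360 = 1.010725.
AUD accumulates by 1 + 0.0037×330/360 = 1.0033917.
CIP: F = S · (grow NZD)/(grow AUD) = 0.8006 × 1.010725/1.0033917 = 0.8064512 NZD per AUD.
Quoted the other way: 1/0.8064512 = 1.2400 AUD per NZD.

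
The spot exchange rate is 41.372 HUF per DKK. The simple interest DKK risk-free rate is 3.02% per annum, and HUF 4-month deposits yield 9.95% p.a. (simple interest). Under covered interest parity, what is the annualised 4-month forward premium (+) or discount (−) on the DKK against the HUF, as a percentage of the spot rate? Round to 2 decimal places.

+6.86%

T = 4/12 years.
No-arbitrage forward: 41.372 × 1.0331667 / 1.0100667 = 42.318168 HUF/DKK.
(F − S)/S ÷ T = (42.318168 − 41.372)/41.372/(4/12) = 0.068609 → 6.86%.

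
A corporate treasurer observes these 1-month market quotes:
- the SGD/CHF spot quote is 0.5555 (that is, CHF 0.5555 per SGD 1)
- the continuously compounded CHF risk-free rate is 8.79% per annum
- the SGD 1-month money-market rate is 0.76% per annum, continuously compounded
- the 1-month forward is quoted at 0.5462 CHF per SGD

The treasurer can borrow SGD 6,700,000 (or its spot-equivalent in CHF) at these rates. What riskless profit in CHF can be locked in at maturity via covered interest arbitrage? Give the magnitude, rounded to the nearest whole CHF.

CHF 87,354

T = 1/12 years.
Route A — deposit SGD, sell forward: 6,700,000 × 1.000633534 × 0.5462 = CHF 3,661,858.44.
Route B — convert at spot, deposit CHF: 6,700,000 × 0.5555 × 1.007351893 = CHF 3,749,212.64.
The quoted forward undervalues SGD, so borrow SGD, convert to CHF at spot, deposit the CHF at 8.79%, and buy SGD forward at 0.5462 to cover the loan.
Arbitrage profit = |3,661,858.44 − 3,749,212.64| = CHF 87,354.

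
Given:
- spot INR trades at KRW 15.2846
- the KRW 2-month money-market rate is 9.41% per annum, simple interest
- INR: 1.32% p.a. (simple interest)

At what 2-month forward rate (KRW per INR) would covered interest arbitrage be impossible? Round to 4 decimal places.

T = 2/12 years.
Growth of 1 KRW over T: 1 + 0.0941×2/12 = 1.01568333.
INR growth factor: 1 + 0.0132×2/12 = 1.002200.
CIP: F = S · (grow KRW)/(grow INR) = 15.2846 × 1.01568333/1.002200 = 15.490235 KRW per INR.

15.4902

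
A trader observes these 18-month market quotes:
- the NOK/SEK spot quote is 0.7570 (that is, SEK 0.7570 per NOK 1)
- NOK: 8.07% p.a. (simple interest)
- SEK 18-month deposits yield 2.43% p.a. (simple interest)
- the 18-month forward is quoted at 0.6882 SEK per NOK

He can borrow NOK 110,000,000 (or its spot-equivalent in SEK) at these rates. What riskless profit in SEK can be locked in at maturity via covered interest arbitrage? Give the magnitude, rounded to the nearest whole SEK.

T = 18/12 years.
Keep in NOK, deliver into the forward: 110,000,000·1.121050·0.6882 = SEK 84,865,727.10.
Swap to SEK now, deposit: 110,000,000·0.7570·1.036450 = SEK 86,305,191.50.
The quoted forward undervalues NOK, so borrow NOK, convert to SEK at spot, deposit the SEK at 2.43%, and buy NOK forward at 0.6882 to cover the loan.
Arbitrage profit = |84,865,727.10 − 86,305,191.50| = SEK 1,439,464.

SEK 1,439,464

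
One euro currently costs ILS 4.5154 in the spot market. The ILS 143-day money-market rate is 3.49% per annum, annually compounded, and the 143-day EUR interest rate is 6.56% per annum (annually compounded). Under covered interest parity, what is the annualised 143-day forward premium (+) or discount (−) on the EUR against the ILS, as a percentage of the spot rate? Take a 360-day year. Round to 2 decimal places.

-2.91%

T = 143/360 years.
F = S · g_ILS/g_EUR = 4.5154 × 1.0137199/1.0255599 = 4.4632701.
(F − S)/S ÷ T = (4.4632701 − 4.5154)/4.5154/(143/360) = -0.029064 → -2.91%.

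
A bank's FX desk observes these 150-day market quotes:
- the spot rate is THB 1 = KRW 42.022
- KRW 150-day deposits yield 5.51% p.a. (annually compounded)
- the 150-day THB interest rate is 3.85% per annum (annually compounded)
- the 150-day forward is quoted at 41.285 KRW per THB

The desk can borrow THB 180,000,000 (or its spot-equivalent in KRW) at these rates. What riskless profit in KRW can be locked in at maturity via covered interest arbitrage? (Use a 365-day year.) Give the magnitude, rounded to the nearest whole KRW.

KRW 184,965,175

T = 150/365 years.
Route A — deposit THB, sell forward: 180,000,000 × 1.015646082269 × 41.285 = KRW 7,547,570,731.17.
Route B — convert at spot, deposit KRW: 180,000,000 × 42.022 × 1.022286726263 = KRW 7,732,535,905.98.
The quoted forward undervalues THB, so borrow THB, convert to KRW at spot, deposit the KRW at 5.51%, and buy THB forward at 41.285 to cover the loan.
The gap between the two covered legs is KRW 184,965,175.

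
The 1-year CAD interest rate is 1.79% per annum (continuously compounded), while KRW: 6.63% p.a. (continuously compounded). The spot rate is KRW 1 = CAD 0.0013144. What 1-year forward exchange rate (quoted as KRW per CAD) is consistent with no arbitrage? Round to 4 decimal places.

798.5320

T = 1 year.
Growth of 1 CAD over T: e^(0.0179×1) = 1.018061165.
KRW growth factor: e^(0.0663×1) = 1.068547233.
CIP: F = S · (grow CAD)/(grow KRW) = 0.0013144 × 1.018061165/1.068547233 = 0.00125229803 CAD per KRW.
Invert for KRW per CAD: 1 / 0.00125229803 = 798.5320.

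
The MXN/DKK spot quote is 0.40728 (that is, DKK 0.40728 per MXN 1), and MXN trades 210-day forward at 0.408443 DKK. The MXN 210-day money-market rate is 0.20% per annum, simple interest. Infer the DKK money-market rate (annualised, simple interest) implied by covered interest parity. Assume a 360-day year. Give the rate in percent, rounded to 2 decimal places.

0.69%

T = 210/360 years.
By CIP, F/S equals the DKK-to-MXN growth ratio: 0.408443/0.40728 = 1.0028555.
The MXN side grows by 1 + 0.0020×210/360 = 1.0011667.
That pins the DKK growth at 1.0040255.
r = (1.0040255 − 1)/(210/360) = 0.006901 → 0.69%.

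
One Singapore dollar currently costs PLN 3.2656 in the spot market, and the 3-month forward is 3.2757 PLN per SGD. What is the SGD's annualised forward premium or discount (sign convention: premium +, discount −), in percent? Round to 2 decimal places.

+1.24%

T = 3/12 years.
(F − S)/S = (3.2757 − 3.2656)/3.2656 = 0.0030928.
Per annum: 0.0030928 / (3/12) = 0.012371 = 1.24%.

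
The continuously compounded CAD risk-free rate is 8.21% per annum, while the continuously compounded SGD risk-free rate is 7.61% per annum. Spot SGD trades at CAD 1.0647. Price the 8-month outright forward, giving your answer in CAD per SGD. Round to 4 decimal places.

T = 8/12 years.
CAD growth factor: e^(0.0821×8/12) = 1.0562589.
SGD growth factor: e^(0.0761×8/12) = 1.0520423.
Forward (CAD per SGD) = 1.0647 × 1.0562589 / 1.0520423 = 1.068967.

1.0690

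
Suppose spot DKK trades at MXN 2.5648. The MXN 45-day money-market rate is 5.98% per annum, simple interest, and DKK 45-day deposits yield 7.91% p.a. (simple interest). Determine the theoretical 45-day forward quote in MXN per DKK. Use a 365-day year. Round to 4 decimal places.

T = 45/365 years.
Growth of 1 MXN over T: 1 + 0.0598×45/365 = 1.0073726.
DKK growth factor: 1 + 0.0791×45/365 = 1.0097521.
Forward (MXN per DKK) = 2.5648 × 1.0073726 / 1.0097521 = 2.558756.

2.5588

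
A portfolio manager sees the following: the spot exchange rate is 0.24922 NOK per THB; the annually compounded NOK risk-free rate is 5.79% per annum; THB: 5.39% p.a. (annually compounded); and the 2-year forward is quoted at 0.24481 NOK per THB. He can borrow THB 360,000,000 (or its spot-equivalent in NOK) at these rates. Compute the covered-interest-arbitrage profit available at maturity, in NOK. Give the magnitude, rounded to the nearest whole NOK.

NOK 2,521,232

T = 2 years.
Invest the THB and cover forward: 360,000,000 × 1.11070521 × 0.24481 = NOK 97,888,227.29.
Convert at spot and invest in NOK: 360,000,000 × 0.24922 × 1.11915241 = NOK 100,409,458.90.
The quoted forward undervalues THB, so borrow THB, convert to NOK at spot, deposit the NOK at 5.79%, and buy THB forward at 0.24481 to cover the loan.
Arbitrage profit = |97,888,227.29 − 100,409,458.90| = NOK 2,521,232.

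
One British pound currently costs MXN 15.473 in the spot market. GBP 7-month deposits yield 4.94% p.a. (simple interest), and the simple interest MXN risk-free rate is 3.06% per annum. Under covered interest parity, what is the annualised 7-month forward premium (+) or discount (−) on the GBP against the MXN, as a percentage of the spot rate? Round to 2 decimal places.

T = 7/12 years.
F = S · g_MXN/g_GBP = 15.473 × 1.017850/1.0288167 = 15.308065.
Annualised premium = (F − S)/S × (1/T) = (15.308065 − 15.473)/15.473 ÷ (7/12) = -1.83%.

-1.83%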